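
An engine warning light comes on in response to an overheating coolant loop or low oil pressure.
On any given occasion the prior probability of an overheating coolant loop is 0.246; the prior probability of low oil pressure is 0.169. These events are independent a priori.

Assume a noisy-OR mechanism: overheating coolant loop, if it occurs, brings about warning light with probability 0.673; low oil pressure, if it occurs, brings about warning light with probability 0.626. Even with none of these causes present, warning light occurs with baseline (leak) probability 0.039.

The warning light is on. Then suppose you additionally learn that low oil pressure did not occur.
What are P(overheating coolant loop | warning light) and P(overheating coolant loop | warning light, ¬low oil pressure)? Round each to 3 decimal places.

P(overheating coolant loop | warning light) ≈ 0.625; P(overheating coolant loop | warning light, ¬low oil pressure) ≈ 0.852

Under noisy-OR, P(warning light | causes) = 1 − (1−0.039)·∏(1−qᵢ) over the active causes.
P(warning light) = 0.039·0.754·0.831 + 0.640586·0.754·0.169 + 0.685753·0.246·0.831 + 0.882472·0.246·0.169 = 0.024436 + 0.081627 + 0.140186 + 0.036688 = 0.282937
The overheating coolant loop-present share is 0.140186 + 0.036688 = 0.176874.
So P(overheating coolant loop | warning light) = 0.176874/0.282937 ≈ 0.625.

Now also conditioning on low oil pressure≠true:
P(warning light | ¬low oil pressure) = 0.039×0.754 + 0.685753×0.246 = 0.029406 + 0.168695 = 0.198101
The overheating coolant loop-present share is 0.685753×0.246 = 0.168695.
So P(overheating coolant loop | warning light, ¬low oil pressure) = 0.168695/0.198101 ≈ 0.852.
Ruling out low oil pressure raises the posterior on overheating coolant loop — the flip side of explaining away.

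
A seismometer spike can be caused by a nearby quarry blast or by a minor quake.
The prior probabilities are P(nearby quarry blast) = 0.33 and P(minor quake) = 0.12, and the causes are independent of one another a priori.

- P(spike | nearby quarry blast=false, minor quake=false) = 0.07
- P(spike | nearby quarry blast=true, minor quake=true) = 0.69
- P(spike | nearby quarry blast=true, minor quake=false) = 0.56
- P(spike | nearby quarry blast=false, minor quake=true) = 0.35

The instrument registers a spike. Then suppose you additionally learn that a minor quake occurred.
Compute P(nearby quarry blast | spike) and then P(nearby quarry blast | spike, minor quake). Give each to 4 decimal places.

Weight on nearby quarry blast=true, given the evidence: 0.162624 + 0.027324 = 0.189948
The normalizing constant is 0.07·0.67·0.88 + 0.35·0.67·0.12 + 0.56·0.33·0.88 + 0.69·0.33·0.12 = 0.259360
P(nearby quarry blast | spike) = 0.189948/0.259360 ≈ 0.7324

Now condition on the additional information:
By total probability over both values of nearby quarry blast:
  P(spike | minor quake) = 0.35×0.67 + 0.69×0.33
        = 0.234500 + 0.227700 = 0.462200
The terms with nearby quarry blast present sum to 0.227700, so
  P(nearby quarry blast | spike, minor quake) = 0.227700 / 0.462200 ≈ 0.4926
This is intercausal reasoning (explaining away): once minor quake accounts for the spike, nearby quarry blast becomes less likely.

P(nearby quarry blast | spike) ≈ 0.7324; P(nearby quarry blast | spike, minor quake) ≈ 0.4926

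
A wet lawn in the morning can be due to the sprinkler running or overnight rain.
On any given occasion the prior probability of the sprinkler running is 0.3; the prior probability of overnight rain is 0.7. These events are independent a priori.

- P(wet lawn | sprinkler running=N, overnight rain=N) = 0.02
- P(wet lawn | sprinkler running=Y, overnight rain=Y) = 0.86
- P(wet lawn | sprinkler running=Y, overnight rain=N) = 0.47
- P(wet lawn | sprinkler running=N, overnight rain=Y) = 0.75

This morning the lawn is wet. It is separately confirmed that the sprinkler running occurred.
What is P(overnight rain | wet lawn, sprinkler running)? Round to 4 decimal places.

P(wet lawn | sprinkler running) = 0.47*0.3 + 0.86*0.7 = 0.141000 + 0.602000 = 0.743000
The overnight rain-present share is 0.86*0.7 = 0.602000.
So P(overnight rain | wet lawn, sprinkler running) = 0.602000/0.743000 ≈ 0.8102.

P(overnight rain | wet lawn, sprinkler running) ≈ 0.8102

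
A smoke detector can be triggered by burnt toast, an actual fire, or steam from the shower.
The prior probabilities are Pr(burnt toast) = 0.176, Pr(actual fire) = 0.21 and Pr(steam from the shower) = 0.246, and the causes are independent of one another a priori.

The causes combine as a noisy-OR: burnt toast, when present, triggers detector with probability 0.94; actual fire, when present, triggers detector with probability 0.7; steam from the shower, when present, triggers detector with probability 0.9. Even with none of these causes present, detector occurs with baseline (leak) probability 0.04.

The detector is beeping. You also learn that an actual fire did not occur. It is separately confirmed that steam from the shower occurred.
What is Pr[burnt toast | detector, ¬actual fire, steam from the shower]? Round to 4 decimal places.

Pr[burnt toast | detector, ¬actual fire, steam from the shower] ≈ 0.1902

Under noisy-OR, P(detector | causes) = 1 − (1−0.04)·∏(1−qᵢ) over the active causes.
Sum P(detector|·) weighted by the priors over both values of burnt toast:
  P(detector | ¬actual fire, steam from the shower) = 0.904*0.824 + 0.99424*0.176
        = 0.744896 + 0.174986 = 0.919882
Configurations with burnt toast contribute 0.174986, so
  P(burnt toast | detector, ¬actual fire, steam from the shower) = 0.174986 / 0.919882 ≈ 0.1902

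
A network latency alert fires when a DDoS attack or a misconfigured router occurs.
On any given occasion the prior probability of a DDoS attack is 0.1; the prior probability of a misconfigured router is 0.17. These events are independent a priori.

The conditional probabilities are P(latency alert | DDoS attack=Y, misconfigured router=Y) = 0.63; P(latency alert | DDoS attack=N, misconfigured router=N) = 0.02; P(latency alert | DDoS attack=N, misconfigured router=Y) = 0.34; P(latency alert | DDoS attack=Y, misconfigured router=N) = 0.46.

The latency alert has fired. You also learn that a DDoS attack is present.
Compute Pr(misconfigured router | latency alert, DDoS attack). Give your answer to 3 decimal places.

P(latency alert | DDoS attack) = 0.46×0.83 + 0.63×0.17 = 0.381800 + 0.107100 = 0.488900
Restricting to configurations with misconfigured router present: 0.63×0.17 = 0.107100.
So P(misconfigured router | latency alert, DDoS attack) = 0.107100/0.488900 ≈ 0.219.

Pr(misconfigured router | latency alert, DDoS attack) ≈ 0.219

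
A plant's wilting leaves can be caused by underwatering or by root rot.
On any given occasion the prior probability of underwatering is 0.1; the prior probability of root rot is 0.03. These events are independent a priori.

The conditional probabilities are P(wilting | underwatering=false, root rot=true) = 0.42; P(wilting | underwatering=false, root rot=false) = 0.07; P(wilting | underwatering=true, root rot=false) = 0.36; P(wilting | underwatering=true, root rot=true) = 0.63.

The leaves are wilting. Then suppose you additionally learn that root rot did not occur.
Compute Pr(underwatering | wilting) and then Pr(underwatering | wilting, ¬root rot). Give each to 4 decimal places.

Pr(underwatering | wilting) ≈ 0.3369; Pr(underwatering | wilting, ¬root rot) ≈ 0.3636

Enumerate the 4 (underwatering, root rot) configurations and weight by the priors:
  P(wilting) = 0.07·0.9·0.97 + 0.42·0.9·0.03 + 0.36·0.1·0.97 + 0.63·0.1·0.03
        = 0.061110 + 0.011340 + 0.034920 + 0.001890 = 0.109260
The terms with underwatering present sum to 0.036810, so
  P(underwatering | wilting) = 0.036810 / 0.109260 ≈ 0.3369

Now also conditioning on root rot≠true:
P(wilting | ¬root rot) = 0.07*0.9 + 0.36*0.1 = 0.063000 + 0.036000 = 0.099000
Restricting to configurations with underwatering present: 0.36*0.1 = 0.036000.
P(underwatering | wilting, ¬root rot) = 0.036000 / 0.099000 ≈ 0.3636
With root rot excluded, underwatering must carry more of the explanatory weight for the wilting.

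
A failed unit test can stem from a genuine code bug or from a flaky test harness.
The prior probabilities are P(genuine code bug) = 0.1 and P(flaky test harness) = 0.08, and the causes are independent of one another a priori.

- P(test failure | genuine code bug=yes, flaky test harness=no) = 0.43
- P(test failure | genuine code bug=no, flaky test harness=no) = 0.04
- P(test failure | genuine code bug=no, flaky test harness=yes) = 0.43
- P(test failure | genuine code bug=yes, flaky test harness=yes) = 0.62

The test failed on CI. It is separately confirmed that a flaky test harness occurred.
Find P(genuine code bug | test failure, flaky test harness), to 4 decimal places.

P(genuine code bug | test failure, flaky test harness) ≈ 0.1381

P(test failure | flaky test harness) = 0.43·0.9 + 0.62·0.1 = 0.387000 + 0.062000 = 0.449000
The genuine code bug-present share is 0.62·0.1 = 0.062000.
P(genuine code bug | test failure, flaky test harness) = 0.062000 / 0.449000 ≈ 0.1381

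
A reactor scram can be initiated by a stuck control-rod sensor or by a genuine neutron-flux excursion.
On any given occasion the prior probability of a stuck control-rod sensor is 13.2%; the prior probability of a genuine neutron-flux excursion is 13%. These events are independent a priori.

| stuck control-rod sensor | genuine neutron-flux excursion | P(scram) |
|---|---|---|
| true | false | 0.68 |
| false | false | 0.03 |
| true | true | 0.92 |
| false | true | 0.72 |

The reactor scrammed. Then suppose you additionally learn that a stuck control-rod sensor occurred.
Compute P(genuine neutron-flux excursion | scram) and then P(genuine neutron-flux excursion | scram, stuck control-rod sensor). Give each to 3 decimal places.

P(genuine neutron-flux excursion | scram) ≈ 0.491; P(genuine neutron-flux excursion | scram, stuck control-rod sensor) ≈ 0.168

By total probability over the 4 (stuck control-rod sensor, genuine neutron-flux excursion) configurations:
  P(scram) = 0.03·0.868·0.87 + 0.72·0.868·0.13 + 0.68·0.132·0.87 + 0.92·0.132·0.13
        = 0.022655 + 0.081245 + 0.078091 + 0.015787 = 0.197778
Configurations with genuine neutron-flux excursion contribute 0.097032, so
  P(genuine neutron-flux excursion | scram) = 0.097032 / 0.197778 ≈ 0.491

Now also conditioning on stuck control-rod sensor=true:
P(scram | stuck control-rod sensor) = 0.68*0.87 + 0.92*0.13 = 0.591600 + 0.119600 = 0.711200
Of this, 0.119600 comes from 0.92*0.13 (the genuine neutron-flux excursion=true cases).
Hence the posterior is 0.119600/0.711200 ≈ 0.168.
The drop from 0.491 to 0.168 is the explaining-away (discounting) effect.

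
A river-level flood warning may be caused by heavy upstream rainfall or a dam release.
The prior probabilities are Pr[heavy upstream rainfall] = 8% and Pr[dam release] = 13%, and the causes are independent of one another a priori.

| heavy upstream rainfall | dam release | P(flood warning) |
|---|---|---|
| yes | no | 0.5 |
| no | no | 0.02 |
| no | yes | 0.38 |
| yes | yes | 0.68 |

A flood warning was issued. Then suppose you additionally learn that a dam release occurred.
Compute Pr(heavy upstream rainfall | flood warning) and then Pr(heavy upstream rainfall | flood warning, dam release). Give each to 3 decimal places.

Sum P(flood warning|·) weighted by the priors over the 4 (heavy upstream rainfall, dam release) configurations:
  P(flood warning) = 0.02*0.92*0.87 + 0.38*0.92*0.13 + 0.5*0.08*0.87 + 0.68*0.08*0.13
        = 0.016008 + 0.045448 + 0.034800 + 0.007072 = 0.103328
Keeping only the heavy upstream rainfall-present terms gives 0.041872, so
  P(heavy upstream rainfall | flood warning) = 0.041872 / 0.103328 ≈ 0.405

Now also conditioning on dam release=true:
By total probability over both values of heavy upstream rainfall:
  P(flood warning | dam release) = 0.38×0.92 + 0.68×0.08
        = 0.349600 + 0.054400 = 0.404000
The terms with heavy upstream rainfall present sum to 0.054400, so
  P(heavy upstream rainfall | flood warning, dam release) = 0.054400 / 0.404000 ≈ 0.135
Conditioning on dam release lowers the posterior on heavy upstream rainfall: the classic explaining-away effect in a common-effect structure.

Pr(heavy upstream rainfall | flood warning) ≈ 0.405; Pr(heavy upstream rainfall | flood warning, dam release) ≈ 0.135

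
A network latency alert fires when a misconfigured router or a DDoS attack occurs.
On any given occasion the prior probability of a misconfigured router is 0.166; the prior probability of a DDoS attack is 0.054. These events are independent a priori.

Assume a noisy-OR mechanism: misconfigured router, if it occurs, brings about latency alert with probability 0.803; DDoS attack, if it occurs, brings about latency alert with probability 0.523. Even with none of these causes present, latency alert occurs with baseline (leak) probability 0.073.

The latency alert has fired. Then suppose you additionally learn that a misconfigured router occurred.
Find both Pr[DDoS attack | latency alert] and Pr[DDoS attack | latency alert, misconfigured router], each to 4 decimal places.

Under noisy-OR, P(latency alert | causes) = 1 − (1−0.073)·∏(1−qᵢ) over the active causes.
Numerator (weight on configurations with DDoS attack): 0.025122 + 0.008183 = 0.033305
Denominator P(latency alert): 0.073*0.834*0.946 + 0.557821*0.834*0.054 + 0.817381*0.166*0.946 + 0.912891*0.166*0.054 = 0.219257
Posterior = 0.033305 / 0.219257 ≈ 0.1519

With the extra evidence:
Sum P(latency alert|·) weighted by the priors over both values of DDoS attack:
  P(latency alert | misconfigured router) = 0.817381·0.946 + 0.912891·0.054
        = 0.773242 + 0.049296 = 0.822538
The terms with DDoS attack present sum to 0.049296, so
  P(DDoS attack | latency alert, misconfigured router) = 0.049296 / 0.822538 ≈ 0.0599
This is intercausal reasoning (explaining away): once misconfigured router accounts for the latency alert, DDoS attack becomes less likely.

Pr[DDoS attack | latency alert] ≈ 0.1519; Pr[DDoS attack | latency alert, misconfigured router] ≈ 0.0599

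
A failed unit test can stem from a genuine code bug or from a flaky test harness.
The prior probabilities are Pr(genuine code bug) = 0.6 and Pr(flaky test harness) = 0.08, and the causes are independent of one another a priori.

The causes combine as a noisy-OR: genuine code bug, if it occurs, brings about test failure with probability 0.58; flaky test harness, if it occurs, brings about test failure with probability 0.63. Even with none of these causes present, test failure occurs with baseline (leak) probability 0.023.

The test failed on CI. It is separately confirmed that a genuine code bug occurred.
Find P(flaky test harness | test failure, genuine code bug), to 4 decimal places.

P(flaky test harness | test failure, genuine code bug) ≈ 0.1112

Under noisy-OR, P(test failure | causes) = 1 − (1−0.023)·∏(1−qᵢ) over the active causes.
Numerator (weight on configurations with flaky test harness): 0.848174*0.08 = 0.067854
Normalizer over all consistent configurations: 0.58966*0.92 + 0.848174*0.08 = 0.610341
Posterior = 0.067854 / 0.610341 ≈ 0.1112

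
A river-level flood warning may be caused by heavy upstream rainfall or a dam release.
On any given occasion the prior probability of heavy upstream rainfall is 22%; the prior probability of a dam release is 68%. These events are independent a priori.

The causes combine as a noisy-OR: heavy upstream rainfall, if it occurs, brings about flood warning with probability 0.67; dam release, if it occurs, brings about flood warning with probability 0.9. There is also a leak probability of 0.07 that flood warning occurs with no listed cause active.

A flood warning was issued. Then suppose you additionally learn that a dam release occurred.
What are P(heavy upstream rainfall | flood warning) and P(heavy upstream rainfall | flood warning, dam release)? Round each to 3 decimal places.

P(heavy upstream rainfall | flood warning) ≈ 0.280; P(heavy upstream rainfall | flood warning, dam release) ≈ 0.232

Under noisy-OR, P(flood warning | causes) = 1 − (1−0.07)·∏(1−qᵢ) over the active causes.
Weight on heavy upstream rainfall=true, given the evidence: 0.048794 + 0.145009 = 0.193803
The normalizing constant is 0.07*0.78*0.32 + 0.907*0.78*0.68 + 0.6931*0.22*0.32 + 0.96931*0.22*0.68 = 0.692348
P(heavy upstream rainfall | flood warning) = 0.193803/0.692348 ≈ 0.280

With the extra evidence:
P(flood warning | dam release) = 0.907*0.78 + 0.96931*0.22 = 0.707460 + 0.213248 = 0.920708
Restricting to configurations with heavy upstream rainfall present: 0.96931*0.22 = 0.213248.
P(heavy upstream rainfall | flood warning, dam release) = 0.213248 / 0.920708 ≈ 0.232
This is intercausal reasoning (explaining away): once dam release accounts for the flood warning, heavy upstream rainfall becomes less likely.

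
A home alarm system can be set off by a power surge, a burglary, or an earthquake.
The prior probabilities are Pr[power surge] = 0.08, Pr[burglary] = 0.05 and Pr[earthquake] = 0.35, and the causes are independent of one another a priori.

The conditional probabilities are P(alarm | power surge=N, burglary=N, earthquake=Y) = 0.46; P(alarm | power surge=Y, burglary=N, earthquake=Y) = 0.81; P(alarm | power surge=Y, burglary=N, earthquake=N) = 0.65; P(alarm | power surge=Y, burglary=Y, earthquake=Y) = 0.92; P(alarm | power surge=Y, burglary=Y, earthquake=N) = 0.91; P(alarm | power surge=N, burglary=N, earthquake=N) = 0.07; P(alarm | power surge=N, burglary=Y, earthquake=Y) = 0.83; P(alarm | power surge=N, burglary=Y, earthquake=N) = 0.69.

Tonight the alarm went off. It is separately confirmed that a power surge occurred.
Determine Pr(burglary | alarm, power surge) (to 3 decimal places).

Pr(burglary | alarm, power surge) ≈ 0.064

Numerator (weight on configurations with burglary): 0.029575 + 0.016100 = 0.045675
Normalizer over all consistent configurations: 0.65×0.95×0.65 + 0.81×0.95×0.35 + 0.91×0.05×0.65 + 0.92×0.05×0.35 = 0.716375
Posterior = 0.045675 / 0.716375 ≈ 0.064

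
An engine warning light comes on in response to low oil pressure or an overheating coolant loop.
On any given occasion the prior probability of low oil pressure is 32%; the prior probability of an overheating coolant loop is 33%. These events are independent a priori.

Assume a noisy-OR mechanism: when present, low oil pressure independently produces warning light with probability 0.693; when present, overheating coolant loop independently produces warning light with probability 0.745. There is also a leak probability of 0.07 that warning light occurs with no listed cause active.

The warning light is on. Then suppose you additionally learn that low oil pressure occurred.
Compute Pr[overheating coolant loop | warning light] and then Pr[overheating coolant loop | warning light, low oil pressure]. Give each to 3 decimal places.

Under noisy-OR, P(warning light | causes) = 1 − (1−0.07)·∏(1−qᵢ) over the active causes.
Enumerate the 4 (low oil pressure, overheating coolant loop) configurations and weight by the priors:
  P(warning light) = 0.07·0.68·0.67 + 0.76285·0.68·0.33 + 0.71449·0.32·0.67 + 0.927195·0.32·0.33
        = 0.031892 + 0.171184 + 0.153187 + 0.097912 = 0.454175
Configurations with overheating coolant loop contribute 0.269096, so
  P(overheating coolant loop | warning light) = 0.269096 / 0.454175 ≈ 0.592

Now also conditioning on low oil pressure=true:
P(warning light | low oil pressure) = 0.71449*0.67 + 0.927195*0.33 = 0.478708 + 0.305974 = 0.784682
Restricting to configurations with overheating coolant loop present: 0.927195*0.33 = 0.305974.
P(overheating coolant loop | warning light, low oil pressure) = 0.305974 / 0.784682 ≈ 0.390
— low oil pressure explains away the evidence for overheating coolant loop.

Pr[overheating coolant loop | warning light] ≈ 0.592; Pr[overheating coolant loop | warning light, low oil pressure] ≈ 0.390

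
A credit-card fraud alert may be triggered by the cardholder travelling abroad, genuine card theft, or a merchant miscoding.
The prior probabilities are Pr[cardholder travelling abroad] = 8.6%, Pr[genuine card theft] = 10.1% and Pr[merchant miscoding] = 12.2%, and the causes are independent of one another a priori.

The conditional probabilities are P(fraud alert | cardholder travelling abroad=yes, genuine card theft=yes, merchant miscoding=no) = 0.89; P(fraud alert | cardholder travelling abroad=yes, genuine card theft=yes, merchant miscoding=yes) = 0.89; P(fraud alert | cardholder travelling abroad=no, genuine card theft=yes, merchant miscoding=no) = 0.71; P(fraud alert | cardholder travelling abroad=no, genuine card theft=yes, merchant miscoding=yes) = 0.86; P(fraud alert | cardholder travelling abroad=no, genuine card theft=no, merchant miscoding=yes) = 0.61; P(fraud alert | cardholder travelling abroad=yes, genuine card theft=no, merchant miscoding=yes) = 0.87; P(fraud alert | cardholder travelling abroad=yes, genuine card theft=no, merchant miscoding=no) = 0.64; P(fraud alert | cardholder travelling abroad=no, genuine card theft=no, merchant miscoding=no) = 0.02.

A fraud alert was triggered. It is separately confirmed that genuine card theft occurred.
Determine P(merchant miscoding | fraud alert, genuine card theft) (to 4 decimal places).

By total probability over the 4 (cardholder travelling abroad, merchant miscoding) configurations:
  P(fraud alert | genuine card theft) = 0.71×0.914×0.878 + 0.86×0.914×0.122 + 0.89×0.086×0.878 + 0.89×0.086×0.122
        = 0.569769 + 0.095897 + 0.067202 + 0.009338 = 0.742206
Configurations with merchant miscoding contribute 0.105235, so
  P(merchant miscoding | fraud alert, genuine card theft) = 0.105235 / 0.742206 ≈ 0.1418

P(merchant miscoding | fraud alert, genuine card theft) ≈ 0.1418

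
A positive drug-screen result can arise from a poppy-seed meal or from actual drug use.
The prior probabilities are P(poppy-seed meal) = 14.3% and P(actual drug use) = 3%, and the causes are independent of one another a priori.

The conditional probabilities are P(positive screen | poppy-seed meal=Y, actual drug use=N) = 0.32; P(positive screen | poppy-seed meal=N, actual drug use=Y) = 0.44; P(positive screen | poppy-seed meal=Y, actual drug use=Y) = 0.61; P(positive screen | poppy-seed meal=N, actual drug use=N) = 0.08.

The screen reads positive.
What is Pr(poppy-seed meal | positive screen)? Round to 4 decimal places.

P(positive screen) = 0.08×0.857×0.97 + 0.44×0.857×0.03 + 0.32×0.143×0.97 + 0.61×0.143×0.03 = 0.066503 + 0.011312 + 0.044387 + 0.002617 = 0.124819
Restricting to configurations with poppy-seed meal present: 0.044387 + 0.002617 = 0.047004.
P(poppy-seed meal | positive screen) = 0.047004 / 0.124819 ≈ 0.3766

Pr(poppy-seed meal | positive screen) ≈ 0.3766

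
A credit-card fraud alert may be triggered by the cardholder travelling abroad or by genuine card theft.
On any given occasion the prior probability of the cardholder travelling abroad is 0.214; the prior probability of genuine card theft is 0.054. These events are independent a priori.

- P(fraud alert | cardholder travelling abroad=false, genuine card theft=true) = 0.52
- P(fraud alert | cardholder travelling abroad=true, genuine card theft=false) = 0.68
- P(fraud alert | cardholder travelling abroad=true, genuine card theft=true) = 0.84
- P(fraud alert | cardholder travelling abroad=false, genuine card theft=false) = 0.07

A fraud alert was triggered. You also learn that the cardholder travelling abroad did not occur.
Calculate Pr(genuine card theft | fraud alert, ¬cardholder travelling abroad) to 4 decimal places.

Pr(genuine card theft | fraud alert, ¬cardholder travelling abroad) ≈ 0.2978

P(fraud alert | ¬cardholder travelling abroad) = 0.07×0.946 + 0.52×0.054 = 0.066220 + 0.028080 = 0.094300
The genuine card theft-present share is 0.52×0.054 = 0.028080.
So P(genuine card theft | fraud alert, ¬cardholder travelling abroad) = 0.028080/0.094300 ≈ 0.2978.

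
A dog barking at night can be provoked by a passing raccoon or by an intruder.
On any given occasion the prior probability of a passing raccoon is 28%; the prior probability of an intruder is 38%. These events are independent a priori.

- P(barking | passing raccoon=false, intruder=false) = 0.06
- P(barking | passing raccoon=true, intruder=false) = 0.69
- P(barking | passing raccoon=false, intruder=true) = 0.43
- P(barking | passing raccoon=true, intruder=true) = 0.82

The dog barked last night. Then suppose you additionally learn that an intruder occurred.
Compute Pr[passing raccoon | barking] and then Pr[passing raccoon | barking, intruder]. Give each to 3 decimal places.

Pr[passing raccoon | barking] ≈ 0.589; Pr[passing raccoon | barking, intruder] ≈ 0.426

For the numerator, keep only passing raccoon=true terms: 0.119784 + 0.087248 = 0.207032
The normalizing constant is 0.06×0.72×0.62 + 0.43×0.72×0.38 + 0.69×0.28×0.62 + 0.82×0.28×0.38 = 0.351464
P(passing raccoon | barking) = 0.207032/0.351464 ≈ 0.589

Now condition on the additional information:
Enumerate both values of passing raccoon and weight by the priors:
  P(barking | intruder) = 0.43*0.72 + 0.82*0.28
        = 0.309600 + 0.229600 = 0.539200
Keeping only the passing raccoon-present terms gives 0.229600, so
  P(passing raccoon | barking, intruder) = 0.229600 / 0.539200 ≈ 0.426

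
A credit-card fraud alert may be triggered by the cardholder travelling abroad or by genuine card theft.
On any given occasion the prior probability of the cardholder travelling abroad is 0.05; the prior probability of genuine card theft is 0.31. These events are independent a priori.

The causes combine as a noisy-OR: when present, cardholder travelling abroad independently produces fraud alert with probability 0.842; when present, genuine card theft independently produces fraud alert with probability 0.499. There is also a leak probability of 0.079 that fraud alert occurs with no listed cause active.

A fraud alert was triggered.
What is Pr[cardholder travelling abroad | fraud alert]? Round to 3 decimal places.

Pr[cardholder travelling abroad | fraud alert] ≈ 0.172

Under noisy-OR, P(fraud alert | causes) = 1 − (1−0.079)·∏(1−qᵢ) over the active causes.
P(fraud alert) = 0.079·0.95·0.69 + 0.538579·0.95·0.31 + 0.854482·0.05·0.69 + 0.927095·0.05·0.31 = 0.051784 + 0.158612 + 0.029480 + 0.014370 = 0.254246
Restricting to configurations with cardholder travelling abroad present: 0.029480 + 0.014370 = 0.043850.
P(cardholder travelling abroad | fraud alert) = 0.043850 / 0.254246 ≈ 0.172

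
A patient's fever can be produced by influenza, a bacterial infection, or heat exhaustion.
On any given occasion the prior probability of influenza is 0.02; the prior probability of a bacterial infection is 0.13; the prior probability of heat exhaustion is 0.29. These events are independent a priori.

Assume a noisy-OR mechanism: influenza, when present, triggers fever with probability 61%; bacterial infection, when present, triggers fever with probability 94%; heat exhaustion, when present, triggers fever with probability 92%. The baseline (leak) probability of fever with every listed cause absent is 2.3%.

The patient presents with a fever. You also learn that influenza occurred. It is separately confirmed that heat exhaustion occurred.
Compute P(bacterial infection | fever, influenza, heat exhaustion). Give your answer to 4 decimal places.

Under noisy-OR, P(fever | causes) = 1 − (1−0.023)·∏(1−qᵢ) over the active causes.
P(fever | influenza, heat exhaustion) = 0.969518·0.87 + 0.998171·0.13 = 0.843481 + 0.129762 = 0.973243
Restricting to configurations with bacterial infection present: 0.998171·0.13 = 0.129762.
So P(bacterial infection | fever, influenza, heat exhaustion) = 0.129762/0.973243 ≈ 0.1333.

P(bacterial infection | fever, influenza, heat exhaustion) ≈ 0.1333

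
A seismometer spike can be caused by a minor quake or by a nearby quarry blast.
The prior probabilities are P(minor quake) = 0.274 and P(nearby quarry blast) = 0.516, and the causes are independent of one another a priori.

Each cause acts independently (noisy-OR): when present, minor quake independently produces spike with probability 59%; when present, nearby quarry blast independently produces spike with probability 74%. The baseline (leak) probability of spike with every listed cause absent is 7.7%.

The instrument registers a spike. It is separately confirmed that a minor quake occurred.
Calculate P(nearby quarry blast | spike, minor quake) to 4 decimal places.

P(nearby quarry blast | spike, minor quake) ≈ 0.6073

Under noisy-OR, P(spike | causes) = 1 − (1−0.077)·∏(1−qᵢ) over the active causes.
P(spike | minor quake) = 0.62157×0.484 + 0.901608×0.516 = 0.300840 + 0.465230 = 0.766070
Restricting to configurations with nearby quarry blast present: 0.901608×0.516 = 0.465230.
Hence the posterior is 0.465230/0.766070 ≈ 0.6073.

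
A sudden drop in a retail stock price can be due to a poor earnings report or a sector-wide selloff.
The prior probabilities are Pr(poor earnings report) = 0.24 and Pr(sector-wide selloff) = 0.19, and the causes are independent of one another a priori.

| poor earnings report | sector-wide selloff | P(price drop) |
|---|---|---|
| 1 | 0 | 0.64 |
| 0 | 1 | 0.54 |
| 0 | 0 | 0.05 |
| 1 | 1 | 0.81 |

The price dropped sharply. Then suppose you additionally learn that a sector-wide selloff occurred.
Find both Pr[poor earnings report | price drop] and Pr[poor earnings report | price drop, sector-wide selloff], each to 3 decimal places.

Pr[poor earnings report | price drop] ≈ 0.597; Pr[poor earnings report | price drop, sector-wide selloff] ≈ 0.321

Weight on poor earnings report=true, given the evidence: 0.124416 + 0.036936 = 0.161352
The normalizing constant is 0.05×0.76×0.81 + 0.54×0.76×0.19 + 0.64×0.24×0.81 + 0.81×0.24×0.19 = 0.270108
P(poor earnings report | price drop) = 0.161352/0.270108 ≈ 0.597

Now condition on the additional information:
By total probability over both values of poor earnings report:
  P(price drop | sector-wide selloff) = 0.54×0.76 + 0.81×0.24
        = 0.410400 + 0.194400 = 0.604800
Keeping only the poor earnings report-present terms gives 0.194400, so
  P(poor earnings report | price drop, sector-wide selloff) = 0.194400 / 0.604800 ≈ 0.321
Conditioning on sector-wide selloff lowers the posterior on poor earnings report: the classic explaining-away effect in a common-effect structure.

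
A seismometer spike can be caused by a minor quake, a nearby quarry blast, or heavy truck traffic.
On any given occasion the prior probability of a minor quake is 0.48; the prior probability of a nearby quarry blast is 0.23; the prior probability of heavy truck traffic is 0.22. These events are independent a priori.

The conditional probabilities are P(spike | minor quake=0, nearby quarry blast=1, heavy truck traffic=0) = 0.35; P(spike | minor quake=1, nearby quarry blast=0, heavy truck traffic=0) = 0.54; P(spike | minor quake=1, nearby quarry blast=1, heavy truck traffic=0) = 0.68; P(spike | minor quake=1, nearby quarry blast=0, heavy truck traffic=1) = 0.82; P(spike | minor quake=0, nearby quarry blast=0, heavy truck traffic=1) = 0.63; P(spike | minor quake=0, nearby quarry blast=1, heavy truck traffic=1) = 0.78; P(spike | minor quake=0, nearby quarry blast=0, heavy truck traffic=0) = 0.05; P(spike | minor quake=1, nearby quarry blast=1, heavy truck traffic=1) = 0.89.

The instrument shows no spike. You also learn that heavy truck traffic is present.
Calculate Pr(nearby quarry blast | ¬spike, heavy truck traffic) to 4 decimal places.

P(¬spike | heavy truck traffic) = 0.37×0.52×0.77 + 0.22×0.52×0.23 + 0.18×0.48×0.77 + 0.11×0.48×0.23 = 0.148148 + 0.026312 + 0.066528 + 0.012144 = 0.253132
The nearby quarry blast-present share is 0.026312 + 0.012144 = 0.038456.
So P(nearby quarry blast | ¬spike, heavy truck traffic) = 0.038456/0.253132 ≈ 0.1519.

Pr(nearby quarry blast | ¬spike, heavy truck traffic) ≈ 0.1519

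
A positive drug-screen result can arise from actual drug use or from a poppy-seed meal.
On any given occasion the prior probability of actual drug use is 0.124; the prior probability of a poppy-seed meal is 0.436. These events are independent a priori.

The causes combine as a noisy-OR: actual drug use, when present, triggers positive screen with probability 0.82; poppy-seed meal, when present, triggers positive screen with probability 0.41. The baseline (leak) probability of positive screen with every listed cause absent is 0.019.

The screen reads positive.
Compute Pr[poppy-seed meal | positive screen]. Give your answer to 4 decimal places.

Pr[poppy-seed meal | positive screen] ≈ 0.7576

Under noisy-OR, P(positive screen | causes) = 1 − (1−0.019)·∏(1−qᵢ) over the active causes.
P(positive screen) = 0.019×0.876×0.564 + 0.42121×0.876×0.436 + 0.82342×0.124×0.564 + 0.895818×0.124×0.436 = 0.009387 + 0.160875 + 0.057587 + 0.048432 = 0.276281
The poppy-seed meal-present share is 0.160875 + 0.048432 = 0.209307.
So P(poppy-seed meal | positive screen) = 0.209307/0.276281 ≈ 0.7576.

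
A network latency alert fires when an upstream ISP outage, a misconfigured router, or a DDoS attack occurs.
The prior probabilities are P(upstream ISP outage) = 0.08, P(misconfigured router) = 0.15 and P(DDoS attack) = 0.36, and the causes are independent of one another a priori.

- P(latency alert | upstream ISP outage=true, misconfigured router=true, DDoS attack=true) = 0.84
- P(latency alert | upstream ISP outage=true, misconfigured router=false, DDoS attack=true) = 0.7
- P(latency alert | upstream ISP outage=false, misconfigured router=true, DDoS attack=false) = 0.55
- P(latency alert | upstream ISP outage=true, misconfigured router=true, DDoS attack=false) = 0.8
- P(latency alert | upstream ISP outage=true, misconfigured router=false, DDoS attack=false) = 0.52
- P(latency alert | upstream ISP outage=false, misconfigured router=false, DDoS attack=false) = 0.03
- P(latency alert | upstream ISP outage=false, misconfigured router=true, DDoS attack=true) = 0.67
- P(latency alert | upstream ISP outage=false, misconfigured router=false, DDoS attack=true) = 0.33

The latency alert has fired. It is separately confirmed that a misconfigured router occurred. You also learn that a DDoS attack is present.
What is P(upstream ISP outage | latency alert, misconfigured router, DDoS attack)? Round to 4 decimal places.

For the numerator, keep only upstream ISP outage=true terms: 0.84*0.08 = 0.067200
Denominator P(latency alert | misconfigured router, DDoS attack): 0.67*0.92 + 0.84*0.08 = 0.683600
P(upstream ISP outage | latency alert, misconfigured router, DDoS attack) = 0.067200/0.683600 ≈ 0.0983

P(upstream ISP outage | latency alert, misconfigured router, DDoS attack) ≈ 0.0983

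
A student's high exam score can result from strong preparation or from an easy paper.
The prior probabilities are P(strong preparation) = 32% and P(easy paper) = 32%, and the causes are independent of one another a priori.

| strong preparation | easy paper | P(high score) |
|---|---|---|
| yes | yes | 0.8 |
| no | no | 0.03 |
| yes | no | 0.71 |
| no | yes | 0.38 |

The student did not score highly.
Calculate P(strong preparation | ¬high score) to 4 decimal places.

P(strong preparation | ¬high score) ≈ 0.1253

P(¬high score) = 0.97*0.68*0.68 + 0.62*0.68*0.32 + 0.29*0.32*0.68 + 0.2*0.32*0.32 = 0.448528 + 0.134912 + 0.063104 + 0.020480 = 0.667024
Restricting to configurations with strong preparation present: 0.063104 + 0.020480 = 0.083584.
So P(strong preparation | ¬high score) = 0.083584/0.667024 ≈ 0.1253.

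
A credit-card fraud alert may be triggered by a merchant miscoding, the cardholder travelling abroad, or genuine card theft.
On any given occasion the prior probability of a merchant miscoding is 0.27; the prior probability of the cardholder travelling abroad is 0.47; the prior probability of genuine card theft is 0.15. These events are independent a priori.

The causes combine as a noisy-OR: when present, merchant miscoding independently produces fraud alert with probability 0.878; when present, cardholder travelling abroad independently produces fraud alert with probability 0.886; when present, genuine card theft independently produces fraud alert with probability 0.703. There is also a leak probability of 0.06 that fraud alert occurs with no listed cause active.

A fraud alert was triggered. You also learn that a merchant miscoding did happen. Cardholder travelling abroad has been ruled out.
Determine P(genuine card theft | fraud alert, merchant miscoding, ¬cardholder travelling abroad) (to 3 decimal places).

Under noisy-OR, P(fraud alert | causes) = 1 − (1−0.06)·∏(1−qᵢ) over the active causes.
Numerator (weight on configurations with genuine card theft): 0.96594×0.15 = 0.144891
Normalizer over all consistent configurations: 0.88532×0.85 + 0.96594×0.15 = 0.897413
Posterior = 0.144891 / 0.897413 ≈ 0.161

P(genuine card theft | fraud alert, merchant miscoding, ¬cardholder travelling abroad) ≈ 0.161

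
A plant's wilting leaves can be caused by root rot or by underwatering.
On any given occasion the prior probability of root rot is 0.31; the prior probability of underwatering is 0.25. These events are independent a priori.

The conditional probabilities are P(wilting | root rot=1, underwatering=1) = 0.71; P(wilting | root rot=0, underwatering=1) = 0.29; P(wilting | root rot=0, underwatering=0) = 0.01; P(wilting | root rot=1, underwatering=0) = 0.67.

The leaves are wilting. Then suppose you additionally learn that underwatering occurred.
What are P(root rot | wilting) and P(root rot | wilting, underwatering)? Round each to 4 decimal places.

Sum P(wilting|·) weighted by the priors over the 4 (root rot, underwatering) configurations:
  P(wilting) = 0.01×0.69×0.75 + 0.29×0.69×0.25 + 0.67×0.31×0.75 + 0.71×0.31×0.25
        = 0.005175 + 0.050025 + 0.155775 + 0.055025 = 0.266000
Configurations with root rot contribute 0.210800, so
  P(root rot | wilting) = 0.210800 / 0.266000 ≈ 0.7925

With the extra evidence:
P(wilting | underwatering) = 0.29·0.69 + 0.71·0.31 = 0.200100 + 0.220100 = 0.420200
The root rot-present share is 0.71·0.31 = 0.220100.
P(root rot | wilting, underwatering) = 0.220100 / 0.420200 ≈ 0.5238
The drop from 0.7925 to 0.5238 is the explaining-away (discounting) effect.

P(root rot | wilting) ≈ 0.7925; P(root rot | wilting, underwatering) ≈ 0.5238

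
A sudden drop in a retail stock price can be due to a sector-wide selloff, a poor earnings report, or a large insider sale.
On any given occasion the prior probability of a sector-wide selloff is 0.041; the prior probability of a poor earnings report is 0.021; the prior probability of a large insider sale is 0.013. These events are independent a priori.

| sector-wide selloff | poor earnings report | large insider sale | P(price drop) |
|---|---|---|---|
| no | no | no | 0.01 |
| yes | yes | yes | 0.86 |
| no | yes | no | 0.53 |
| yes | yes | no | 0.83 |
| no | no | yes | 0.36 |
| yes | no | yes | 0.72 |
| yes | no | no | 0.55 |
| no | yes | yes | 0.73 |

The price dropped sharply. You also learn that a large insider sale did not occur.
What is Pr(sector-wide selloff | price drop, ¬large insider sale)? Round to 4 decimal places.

Pr(sector-wide selloff | price drop, ¬large insider sale) ≈ 0.5318

P(price drop | ¬large insider sale) = 0.01*0.959*0.979 + 0.53*0.959*0.021 + 0.55*0.041*0.979 + 0.83*0.041*0.021 = 0.009389 + 0.010674 + 0.022076 + 0.000715 = 0.042854
Restricting to configurations with sector-wide selloff present: 0.022076 + 0.000715 = 0.022791.
So P(sector-wide selloff | price drop, ¬large insider sale) = 0.022791/0.042854 ≈ 0.5318.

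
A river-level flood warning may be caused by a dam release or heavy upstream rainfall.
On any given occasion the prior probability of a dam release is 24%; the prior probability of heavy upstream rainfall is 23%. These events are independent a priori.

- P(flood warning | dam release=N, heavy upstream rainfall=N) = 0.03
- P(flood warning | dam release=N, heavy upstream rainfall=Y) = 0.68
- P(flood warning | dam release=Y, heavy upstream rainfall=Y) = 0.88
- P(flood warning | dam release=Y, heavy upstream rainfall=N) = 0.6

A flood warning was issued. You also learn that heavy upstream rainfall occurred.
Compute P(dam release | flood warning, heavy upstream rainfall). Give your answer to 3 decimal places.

P(flood warning | heavy upstream rainfall) = 0.68*0.76 + 0.88*0.24 = 0.516800 + 0.211200 = 0.728000
Restricting to configurations with dam release present: 0.88*0.24 = 0.211200.
So P(dam release | flood warning, heavy upstream rainfall) = 0.211200/0.728000 ≈ 0.290.

P(dam release | flood warning, heavy upstream rainfall) ≈ 0.290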